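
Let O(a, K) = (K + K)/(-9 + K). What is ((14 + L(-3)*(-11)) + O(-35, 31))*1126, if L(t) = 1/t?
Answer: 761176/33 ≈ 23066.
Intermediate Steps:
O(a, K) = 2*K/(-9 + K) (O(a, K) = (2*K)/(-9 + K) = 2*K/(-9 + K))
((14 + L(-3)*(-11)) + O(-35, 31))*1126 = ((14 - 11/(-3)) + 2*31/(-9 + 31))*1126 = ((14 - ⅓*(-11)) + 2*31/22)*1126 = ((14 + 11/3) + 2*31*(1/22))*1126 = (53/3 + 31/11)*1126 = (676/33)*1126 = 761176/33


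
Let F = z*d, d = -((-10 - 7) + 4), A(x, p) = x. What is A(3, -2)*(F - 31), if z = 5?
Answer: 102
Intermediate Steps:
d = 13 (d = -(-17 + 4) = -1*(-13) = 13)
F = 65 (F = 5*13 = 65)
A(3, -2)*(F - 31) = 3*(65 - 31) = 3*34 = 102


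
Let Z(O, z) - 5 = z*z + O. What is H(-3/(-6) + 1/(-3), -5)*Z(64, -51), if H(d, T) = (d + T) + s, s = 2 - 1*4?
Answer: -18245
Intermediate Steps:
s = -2 (s = 2 - 4 = -2)
Z(O, z) = 5 + O + z² (Z(O, z) = 5 + (z*z + O) = 5 + (z² + O) = 5 + (O + z²) = 5 + O + z²)
H(d, T) = -2 + T + d (H(d, T) = (d + T) - 2 = (T + d) - 2 = -2 + T + d)
H(-3/(-6) + 1/(-3), -5)*Z(64, -51) = (-2 - 5 + (-3/(-6) + 1/(-3)))*(5 + 64 + (-51)²) = (-2 - 5 + (-3*(-⅙) + 1*(-⅓)))*(5 + 64 + 2601) = (-2 - 5 + (½ - ⅓))*2670 = (-2 - 5 + ⅙)*2670 = -41/6*2670 = -18245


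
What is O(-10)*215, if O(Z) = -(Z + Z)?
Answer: 4300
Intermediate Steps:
O(Z) = -2*Z
O(-10)*215 = -2*(-10)*215 = 20*215 = 4300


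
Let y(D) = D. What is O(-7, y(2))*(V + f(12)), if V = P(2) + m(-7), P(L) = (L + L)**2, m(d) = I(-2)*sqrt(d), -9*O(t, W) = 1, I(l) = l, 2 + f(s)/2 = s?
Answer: -4 + 2*I*sqrt(7)/9 ≈ -4.0 + 0.58794*I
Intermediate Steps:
f(s) = -4 + 2*s
O(t, W) = -1/9 (O(t, W) = -1/9*1 = -1/9)
m(d) = -2*sqrt(d)
P(L) = 4*L**2 (P(L) = (2*L)**2 = 4*L**2)
V = 16 - 2*I*sqrt(7) (V = 4*2**2 - 2*I*sqrt(7) = 4*4 - 2*I*sqrt(7) = 16 - 2*I*sqrt(7) ≈ 16.0 - 5.2915*I)
O(-7, y(2))*(V + f(12)) = -((16 - 2*I*sqrt(7)) + (-4 + 2*12))/9 = -((16 - 2*I*sqrt(7)) + (-4 + 24))/9 = -((16 - 2*I*sqrt(7)) + 20)/9 = -(36 - 2*I*sqrt(7))/9 = -4 + 2*I*sqrt(7)/9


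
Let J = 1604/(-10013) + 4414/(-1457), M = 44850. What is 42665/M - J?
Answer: 760029581/183538290 ≈ 4.1410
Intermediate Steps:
J = -1501110/470611 (J = 1604*(-1/10013) + 4414*(-1/1457) = -1604/10013 - 4414/1457 = -1501110/470611 ≈ -3.1897)
42665/M - J = 42665/44850 - 1*(-1501110/470611) = 42665*(1/44850) + 1501110/470611 = 371/390 + 1501110/470611 = 760029581/183538290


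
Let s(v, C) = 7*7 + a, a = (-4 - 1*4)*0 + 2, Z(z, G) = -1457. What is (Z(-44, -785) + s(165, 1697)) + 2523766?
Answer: 2522360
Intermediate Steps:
a = 2 (a = (-4 - 4)*0 + 2 = -8*0 + 2 = 0 + 2 = 2)
s(v, C) = 51 (s(v, C) = 7*7 + 2 = 49 + 2 = 51)
(Z(-44, -785) + s(165, 1697)) + 2523766 = (-1457 + 51) + 2523766 = -1406 + 2523766 = 2522360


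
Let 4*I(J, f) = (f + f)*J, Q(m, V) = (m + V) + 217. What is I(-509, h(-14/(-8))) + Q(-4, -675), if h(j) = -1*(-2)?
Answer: -971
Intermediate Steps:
Q(m, V) = 217 + V + m (Q(m, V) = (V + m) + 217 = 217 + V + m)
h(j) = 2
I(J, f) = J*f/2 (I(J, f) = ((f + f)*J)/4 = ((2*f)*J)/4 = (2*J*f)/4 = J*f/2)
I(-509, h(-14/(-8))) + Q(-4, -675) = (1/2)*(-509)*2 + (217 - 675 - 4) = -509 - 462 = -971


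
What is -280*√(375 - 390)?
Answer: -280*I*√15 ≈ -1084.4*I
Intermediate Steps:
-280*√(375 - 390) = -280*I*√15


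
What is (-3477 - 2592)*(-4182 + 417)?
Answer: 22849785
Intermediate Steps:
(-3477 - 2592)*(-4182 + 417) = -6069*(-3765) = 22849785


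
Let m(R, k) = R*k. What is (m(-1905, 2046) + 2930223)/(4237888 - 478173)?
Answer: -967407/3759715 ≈ -0.25731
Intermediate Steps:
(m(-1905, 2046) + 2930223)/(4237888 - 478173) = (-1905*2046 + 2930223)/(4237888 - 478173) = (-3897630 + 2930223)/3759715 = -967407*1/3759715 = -967407/3759715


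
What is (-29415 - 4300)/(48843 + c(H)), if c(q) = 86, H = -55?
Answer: -33715/48929 ≈ -0.68906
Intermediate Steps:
(-29415 - 4300)/(48843 + c(H)) = (-29415 - 4300)/(48843 + 86) = -33715/48929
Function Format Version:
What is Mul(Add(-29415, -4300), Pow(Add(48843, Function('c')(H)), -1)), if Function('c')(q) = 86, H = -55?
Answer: Rational(-33715, 48929) ≈ -0.68906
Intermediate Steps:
Mul(Add(-29415, -4300), Pow(Add(48843, Function('c')(H)), -1)) = Mul(Add(-29415, -4300), Pow(Add(48843, 86), -1)) = Mul(-33715, Pow(48929, -1)) = Mul(-33715, Rational(1, 48929)) = Rational(-33715, 48929)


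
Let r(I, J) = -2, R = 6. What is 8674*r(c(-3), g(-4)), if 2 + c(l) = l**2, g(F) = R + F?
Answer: -17348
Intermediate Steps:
g(F) = 6 + F
c(l) = -2 + l**2
8674*r(c(-3), g(-4)) = 8674*(-2) = -17348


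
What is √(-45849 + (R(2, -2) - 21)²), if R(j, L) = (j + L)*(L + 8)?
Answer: 4*I*√2838 ≈ 213.09*I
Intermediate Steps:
R(j, L) = (8 + L)*(L + j) (R(j, L) = (L + j)*(8 + L) = (8 + L)*(L + j))
√(-45849 + (R(2, -2) - 21)²) = √(-45849 + (((-2)² + 8*(-2) + 8*2 - 2*2) - 21)²) = √(-45849 + ((4 - 16 + 16 - 4) - 21)²) = √(-45849 + (0 - 21)²) = √(-45849 + (-21)²) = √(-45849 + 441) = √(-45408) = 4*I*√2838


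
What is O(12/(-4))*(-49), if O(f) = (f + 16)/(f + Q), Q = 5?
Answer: -637/2 ≈ -318.50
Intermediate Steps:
O(f) = (16 + f)/(5 + f) (O(f) = (f + 16)/(f + 5) = (16 + f)/(5 + f))
O(12/(-4))*(-49) = ((16 + 12/(-4))/(5 + 12/(-4)))*(-49) = ((16 + 12*(-¼))/(5 + 12*(-¼)))*(-49) = ((16 - 3)/(5 - 3))*(-49) = (13/2)*(-49) = -637/2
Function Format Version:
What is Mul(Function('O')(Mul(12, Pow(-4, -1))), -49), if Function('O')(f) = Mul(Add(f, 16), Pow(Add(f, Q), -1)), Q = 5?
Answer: Rational(-637, 2) ≈ -318.50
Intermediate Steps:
Function('O')(f) = Mul(Pow(Add(5, f), -1), Add(16, f)) (Function('O')(f) = Mul(Add(f, 16), Pow(Add(f, 5), -1)) = Mul(Add(16, f), Pow(Add(5, f), -1)) = Mul(Pow(Add(5, f), -1), Add(16, f)))
Mul(Function('O')(Mul(12, Pow(-4, -1))), -49) = Mul(Mul(Pow(Add(5, Mul(12, Pow(-4, -1))), -1), Add(16, Mul(12, Pow(-4, -1)))), -49) = Mul(Mul(Pow(Add(5, Mul(12, Rational(-1, 4))), -1), Add(16, Mul(12, Rational(-1, 4)))), -49) = Mul(Mul(Pow(Add(5, -3), -1), Add(16, -3)), -49) = Mul(Mul(Pow(2, -1), 13), -49) = Mul(Mul(Rational(1, 2), 13), -49) = Mul(Rational(13, 2), -49) = Rational(-637, 2)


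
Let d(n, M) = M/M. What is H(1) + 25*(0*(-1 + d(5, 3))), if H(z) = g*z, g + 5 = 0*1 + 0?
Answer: -5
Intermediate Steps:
d(n, M) = 1
g = -5 (g = -5 + (0*1 + 0) = -5 + (0 + 0) = -5 + 0 = -5)
H(z) = -5*z
H(1) + 25*(0*(-1 + d(5, 3))) = -5*1 + 25*(0*(-1 + 1)) = -5 + 25*(0*0) = -5 + 25*0 = -5 + 0 = -5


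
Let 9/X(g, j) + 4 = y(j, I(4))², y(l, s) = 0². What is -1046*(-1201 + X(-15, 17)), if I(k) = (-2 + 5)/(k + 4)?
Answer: 2517199/2 ≈ 1.2586e+6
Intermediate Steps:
I(k) = 3/(4 + k)
y(l, s) = 0
X(g, j) = -9/4 (X(g, j) = 9/(-4 + 0²) = 9/(-4 + 0) = 9/(-4) = 9*(-¼) = -9/4)
-1046*(-1201 + X(-15, 17)) = -1046*(-1201 - 9/4) = -1046*(-4813/4) = 2517199/2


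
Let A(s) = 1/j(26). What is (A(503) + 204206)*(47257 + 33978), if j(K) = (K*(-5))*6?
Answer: 2587833191713/156 ≈ 1.6589e+10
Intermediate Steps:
j(K) = -30*K (j(K) = -5*K*6 = -30*K)
A(s) = -1/780 (A(s) = 1/(-30*26) = 1/(-780) = -1/780)
(A(503) + 204206)*(47257 + 33978) = (-1/780 + 204206)*(47257 + 33978) = (159280679/780)*81235 = 2587833191713/156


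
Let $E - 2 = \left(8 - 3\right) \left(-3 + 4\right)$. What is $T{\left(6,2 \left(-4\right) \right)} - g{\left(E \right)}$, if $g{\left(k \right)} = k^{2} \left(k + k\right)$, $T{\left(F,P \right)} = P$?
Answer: $-694$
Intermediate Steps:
$E = 7$ ($E = 2 + \left(8 - 3\right) \left(-3 + 4\right) = 2 + 5 \cdot 1 = 2 + 5 = 7$)
$g{\left(k \right)} = 2 k^{3}$ ($g{\left(k \right)} = k^{2} \cdot 2 k = 2 k^{3}$)
$T{\left(6,2 \left(-4\right) \right)} - g{\left(E \right)} = 2 \left(-4\right) - 2 \cdot 7^{3} = -8 - 2 \cdot 343 = -8 - 686 = -694$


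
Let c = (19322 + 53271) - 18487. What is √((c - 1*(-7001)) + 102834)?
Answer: √163941 ≈ 404.90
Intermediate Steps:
c = 54106 (c = 72593 - 18487 = 54106)
√((c - 1*(-7001)) + 102834) = √((54106 - 1*(-7001)) + 102834) = √((54106 + 7001) + 102834) = √(61107 + 102834) = √163941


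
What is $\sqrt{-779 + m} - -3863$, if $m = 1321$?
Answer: $3863 + \sqrt{542} \approx 3886.3$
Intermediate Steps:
$\sqrt{-779 + m} - -3863 = \sqrt{-779 + 1321} - -3863 = \sqrt{542} + 3863 = 3863 + \sqrt{542}$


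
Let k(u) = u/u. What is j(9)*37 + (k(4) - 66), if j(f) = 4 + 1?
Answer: 120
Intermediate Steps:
k(u) = 1
j(f) = 5
j(9)*37 + (k(4) - 66) = 5*37 + (1 - 66) = 185 - 65 = 120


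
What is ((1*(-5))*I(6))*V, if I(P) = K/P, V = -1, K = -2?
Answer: -5/3 ≈ -1.6667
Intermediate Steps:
I(P) = -2/P
((1*(-5))*I(6))*V = ((1*(-5))*(-2/6))*(-1) = -(-10)/6*(-1) = -5*(-1/3)*(-1) = (5/3)*(-1) = -5/3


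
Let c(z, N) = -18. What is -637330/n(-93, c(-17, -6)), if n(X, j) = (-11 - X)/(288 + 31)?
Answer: -101654135/41 ≈ -2.4794e+6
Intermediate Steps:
n(X, j) = -1/29 - X/319 (n(X, j) = (-11 - X)/319 = (-11 - X)*(1/319) = -1/29 - X/319)
-637330/n(-93, c(-17, -6)) = -637330/(-1/29 - 1/319*(-93)) = -637330/(-1/29 + 93/319) = -637330/82/319 = -637330*319/82 = -101654135/41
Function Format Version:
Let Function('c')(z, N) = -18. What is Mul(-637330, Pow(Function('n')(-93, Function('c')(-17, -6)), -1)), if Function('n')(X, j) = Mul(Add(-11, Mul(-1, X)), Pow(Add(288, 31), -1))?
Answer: Rational(-101654135, 41) ≈ -2.4794e+6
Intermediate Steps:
Function('n')(X, j) = Add(Rational(-1, 29), Mul(Rational(-1, 319), X)) (Function('n')(X, j) = Mul(Add(-11, Mul(-1, X)), Pow(319, -1)) = Mul(Add(-11, Mul(-1, X)), Rational(1, 319)) = Add(Rational(-1, 29), Mul(Rational(-1, 319), X)))
Mul(-637330, Pow(Function('n')(-93, Function('c')(-17, -6)), -1)) = Mul(-637330, Pow(Add(Rational(-1, 29), Mul(Rational(-1, 319), -93)), -1)) = Mul(-637330, Pow(Add(Rational(-1, 29), Rational(93, 319)), -1)) = Mul(-637330, Pow(Rational(82, 319), -1)) = Mul(-637330, Rational(319, 82)) = Rational(-101654135, 41)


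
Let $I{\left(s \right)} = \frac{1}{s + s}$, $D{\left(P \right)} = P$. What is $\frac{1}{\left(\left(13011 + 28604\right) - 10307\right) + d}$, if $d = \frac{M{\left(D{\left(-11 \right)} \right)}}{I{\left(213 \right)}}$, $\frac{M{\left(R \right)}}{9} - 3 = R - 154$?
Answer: $- \frac{1}{589800} \approx -1.6955 \cdot 10^{-6}$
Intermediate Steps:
$I{\left(s \right)} = \frac{1}{2 s}$
$M{\left(R \right)} = -1359 + 9 R$ ($M{\left(R \right)} = 27 + 9 \left(R - 154\right) = 27 + 9 \left(-154 + R\right) = 27 + \left(-1386 + 9 R\right) = -1359 + 9 R$)
$d = -621108$ ($d = \frac{-1359 + 9 \left(-11\right)}{\frac{1}{2} \cdot \frac{1}{213}} = \frac{-1359 - 99}{\frac{1}{2} \cdot \frac{1}{213}} = - 1458 \frac{1}{\frac{1}{426}} = \left(-1458\right) 426 = -621108$)
$\frac{1}{\left(\left(13011 + 28604\right) - 10307\right) + d} = \frac{1}{\left(\left(13011 + 28604\right) - 10307\right) - 621108} = \frac{1}{\left(41615 - 10307\right) - 621108} = \frac{1}{31308 - 621108} = \frac{1}{-589800} = - \frac{1}{589800}$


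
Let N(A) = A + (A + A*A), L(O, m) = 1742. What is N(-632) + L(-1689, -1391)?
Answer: 399902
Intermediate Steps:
N(A) = A² + 2*A (N(A) = A + (A + A²) = A² + 2*A)
N(-632) + L(-1689, -1391) = -632*(2 - 632) + 1742 = -632*(-630) + 1742 = 398160 + 1742 = 399902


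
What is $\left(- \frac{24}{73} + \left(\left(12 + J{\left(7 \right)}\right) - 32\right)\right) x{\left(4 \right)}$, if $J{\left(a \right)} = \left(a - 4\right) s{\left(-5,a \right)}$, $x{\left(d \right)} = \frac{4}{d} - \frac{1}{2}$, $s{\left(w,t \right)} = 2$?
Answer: $- \frac{523}{73} \approx -7.1644$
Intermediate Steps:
$x{\left(d \right)} = - \frac{1}{2} + \frac{4}{d}$ ($x{\left(d \right)} = \frac{4}{d} - \frac{1}{2} = - \frac{1}{2} + \frac{4}{d}$)
$J{\left(a \right)} = -8 + 2 a$ ($J{\left(a \right)} = \left(a - 4\right) 2 = \left(-4 + a\right) 2 = -8 + 2 a$)
$\left(- \frac{24}{73} + \left(\left(12 + J{\left(7 \right)}\right) - 32\right)\right) x{\left(4 \right)} = \left(- \frac{24}{73} + \left(\left(12 + \left(-8 + 2 \cdot 7\right)\right) - 32\right)\right) \frac{8 - 4}{2 \cdot 4} = \left(\left(-24\right) \frac{1}{73} + \left(\left(12 + \left(-8 + 14\right)\right) - 32\right)\right) \frac{1}{2} \cdot \frac{1}{4} \left(8 - 4\right) = \left(- \frac{24}{73} + \left(\left(12 + 6\right) - 32\right)\right) \frac{1}{2} \cdot \frac{1}{4} \cdot 4 = \left(- \frac{24}{73} + \left(18 - 32\right)\right) \frac{1}{2} = \left(- \frac{24}{73} - 14\right) \frac{1}{2} = \left(- \frac{1046}{73}\right) \frac{1}{2} = - \frac{523}{73}$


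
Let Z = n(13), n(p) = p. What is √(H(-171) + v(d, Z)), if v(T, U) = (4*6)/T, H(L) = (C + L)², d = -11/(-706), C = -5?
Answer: 4*√245905/11 ≈ 180.32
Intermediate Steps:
Z = 13
d = 11/706 (d = -11*(-1/706) = 11/706 ≈ 0.015581)
H(L) = (-5 + L)²
v(T, U) = 24/T
√(H(-171) + v(d, Z)) = √((-5 - 171)² + 24/(11/706)) = √((-176)² + 24*(706/11)) = √(30976 + 16944/11) = √(357680/11) = 4*√245905/11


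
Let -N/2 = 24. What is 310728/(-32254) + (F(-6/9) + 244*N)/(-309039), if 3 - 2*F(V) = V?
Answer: -286948112029/29903231718 ≈ -9.5959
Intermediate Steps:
N = -48 (N = -2*24 = -48)
F(V) = 3/2 - V/2
310728/(-32254) + (F(-6/9) + 244*N)/(-309039) = 310728/(-32254) + ((3/2 - (-3)/9) + 244*(-48))/(-309039) = 310728*(-1/32254) + ((3/2 - (-3)/9) - 11712)*(-1/309039) = -155364/16127 + ((3/2 - 1/2*(-2/3)) - 11712)*(-1/309039) = -155364/16127 + ((3/2 + 1/3) - 11712)*(-1/309039) = -155364/16127 + (11/6 - 11712)*(-1/309039) = -155364/16127 - 70261/6*(-1/309039) = -155364/16127 + 70261/1854234 = -286948112029/29903231718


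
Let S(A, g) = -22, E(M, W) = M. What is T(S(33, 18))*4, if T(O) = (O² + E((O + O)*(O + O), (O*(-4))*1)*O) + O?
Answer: -168520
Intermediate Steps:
T(O) = O + O² + 4*O³ (T(O) = (O² + ((O + O)*(O + O))*O) + O = (O² + ((2*O)*(2*O))*O) + O = (O² + (4*O²)*O) + O = (O² + 4*O³) + O = O + O² + 4*O³)
T(S(33, 18))*4 = -22*(1 - 22 + 4*(-22)²)*4 = -22*(1 - 22 + 4*484)*4 = -22*(1 - 22 + 1936)*4 = -22*1915*4 = -42130*4 = -168520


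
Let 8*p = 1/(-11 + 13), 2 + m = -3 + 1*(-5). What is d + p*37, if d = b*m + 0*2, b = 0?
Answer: 37/16 ≈ 2.3125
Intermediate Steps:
m = -10 (m = -2 + (-3 + 1*(-5)) = -2 + (-3 - 5) = -2 - 8 = -10)
p = 1/16 (p = 1/(8*(-11 + 13)) = (⅛)/2 = (⅛)*(½) = 1/16 ≈ 0.062500)
d = 0 (d = 0*(-10) + 0*2 = 0 + 0 = 0)
d + p*37 = 0 + (1/16)*37 = 0 + 37/16 = 37/16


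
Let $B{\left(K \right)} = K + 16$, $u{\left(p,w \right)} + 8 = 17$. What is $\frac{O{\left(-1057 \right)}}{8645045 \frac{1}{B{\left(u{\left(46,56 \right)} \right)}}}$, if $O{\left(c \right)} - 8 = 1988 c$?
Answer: $- \frac{10506540}{1729009} \approx -6.0766$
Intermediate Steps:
$u{\left(p,w \right)} = 9$ ($u{\left(p,w \right)} = -8 + 17 = 9$)
$B{\left(K \right)} = 16 + K$
$O{\left(c \right)} = 8 + 1988 c$
$\frac{O{\left(-1057 \right)}}{8645045 \frac{1}{B{\left(u{\left(46,56 \right)} \right)}}} = \frac{8 + 1988 \left(-1057\right)}{8645045 \frac{1}{16 + 9}} = \frac{8 - 2101316}{8645045 \cdot \frac{1}{25}} = - \frac{2101308}{8645045 \cdot \frac{1}{25}} = - \frac{2101308}{\frac{1729009}{5}} = \left(-2101308\right) \frac{5}{1729009} = - \frac{10506540}{1729009}$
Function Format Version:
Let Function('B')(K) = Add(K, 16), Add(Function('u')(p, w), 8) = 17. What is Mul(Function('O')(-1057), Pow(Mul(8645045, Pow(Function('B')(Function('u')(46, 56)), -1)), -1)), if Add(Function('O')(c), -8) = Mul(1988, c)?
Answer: Rational(-10506540, 1729009) ≈ -6.0766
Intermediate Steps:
Function('u')(p, w) = 9 (Function('u')(p, w) = Add(-8, 17) = 9)
Function('B')(K) = Add(16, K)
Function('O')(c) = Add(8, Mul(1988, c))
Mul(Function('O')(-1057), Pow(Mul(8645045, Pow(Function('B')(Function('u')(46, 56)), -1)), -1)) = Mul(Add(8, Mul(1988, -1057)), Pow(Mul(8645045, Pow(Add(16, 9), -1)), -1)) = Mul(Add(8, -2101316), Pow(Mul(8645045, Pow(25, -1)), -1)) = Mul(-2101308, Pow(Mul(8645045, Rational(1, 25)), -1)) = Mul(-2101308, Pow(Rational(1729009, 5), -1)) = Mul(-2101308, Rational(5, 1729009)) = Rational(-10506540, 1729009)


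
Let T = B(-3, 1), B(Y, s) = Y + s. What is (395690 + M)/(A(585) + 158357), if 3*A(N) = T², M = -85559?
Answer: 930393/475075 ≈ 1.9584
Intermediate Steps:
T = -2 (T = -3 + 1 = -2)
A(N) = 4/3 (A(N) = (⅓)*(-2)² = (⅓)*4 = 4/3)
(395690 + M)/(A(585) + 158357) = (395690 - 85559)/(4/3 + 158357) = 310131/(475075/3) = 310131*(3/475075) = 930393/475075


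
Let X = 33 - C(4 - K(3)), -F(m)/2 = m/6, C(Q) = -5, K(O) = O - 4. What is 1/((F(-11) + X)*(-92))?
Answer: -3/11500 ≈ -0.00026087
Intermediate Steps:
K(O) = -4 + O
F(m) = -m/3 (F(m) = -2*m/6 = -m/3)
X = 38 (X = 33 - 1*(-5) = 33 + 5 = 38)
1/((F(-11) + X)*(-92)) = 1/((-⅓*(-11) + 38)*(-92)) = 1/((11/3 + 38)*(-92)) = 1/((125/3)*(-92)) = 1/(-11500/3) = -3/11500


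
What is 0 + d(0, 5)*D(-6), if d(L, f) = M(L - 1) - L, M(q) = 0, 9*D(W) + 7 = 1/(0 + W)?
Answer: 0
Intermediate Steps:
D(W) = -7/9 + 1/(9*W) (D(W) = -7/9 + 1/(9*(0 + W)) = -7/9 + 1/(9*W))
d(L, f) = -L (d(L, f) = 0 - L = -L)
0 + d(0, 5)*D(-6) = 0 + (-1*0)*((⅑)*(1 - 7*(-6))/(-6)) = 0 + 0*((⅑)*(-⅙)*(1 + 42)) = 0 + 0*((⅑)*(-⅙)*43) = 0 + 0*(-43/54) = 0 + 0 = 0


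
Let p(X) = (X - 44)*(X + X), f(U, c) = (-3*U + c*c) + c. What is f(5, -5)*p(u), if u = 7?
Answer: -2590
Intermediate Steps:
f(U, c) = c + c² - 3*U (f(U, c) = (-3*U + c²) + c = (c² - 3*U) + c = c + c² - 3*U)
p(X) = 2*X*(-44 + X) (p(X) = (-44 + X)*(2*X) = 2*X*(-44 + X))
f(5, -5)*p(u) = (-5 + (-5)² - 3*5)*(2*7*(-44 + 7)) = (-5 + 25 - 15)*(2*7*(-37)) = 5*(-518) = -2590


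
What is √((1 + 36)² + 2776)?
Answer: √4145 ≈ 64.382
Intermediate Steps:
√((1 + 36)² + 2776) = √(37² + 2776) = √(1369 + 2776) = √4145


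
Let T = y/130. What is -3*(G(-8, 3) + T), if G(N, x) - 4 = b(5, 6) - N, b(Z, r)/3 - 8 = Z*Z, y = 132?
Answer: -21843/65 ≈ -336.05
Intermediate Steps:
b(Z, r) = 24 + 3*Z**2 (b(Z, r) = 24 + 3*(Z*Z) = 24 + 3*Z**2)
G(N, x) = 103 - N (G(N, x) = 4 + ((24 + 3*5**2) - N) = 4 + ((24 + 3*25) - N) = 4 + ((24 + 75) - N) = 4 + (99 - N) = 103 - N)
T = 66/65 (T = 132/130 = 132*(1/130) = 66/65 ≈ 1.0154)
-3*(G(-8, 3) + T) = -3*((103 - 1*(-8)) + 66/65) = -3*((103 + 8) + 66/65) = -3*(111 + 66/65) = -3*7281/65 = -21843/65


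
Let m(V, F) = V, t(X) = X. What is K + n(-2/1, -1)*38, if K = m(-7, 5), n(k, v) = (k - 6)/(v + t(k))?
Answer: 283/3 ≈ 94.333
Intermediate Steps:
n(k, v) = (-6 + k)/(k + v) (n(k, v) = (k - 6)/(v + k) = (-6 + k)/(k + v))
K = -7
K + n(-2/1, -1)*38 = -7 + ((-6 - 2/1)/(-2/1 - 1))*38 = -7 + ((-6 - 2*1)/(-2*1 - 1))*38 = -7 + ((-6 - 2)/(-2 - 1))*38 = -7 + (-8/(-3))*38 = -7 - ⅓*(-8)*38 = -7 + (8/3)*38 = -7 + 304/3 = 283/3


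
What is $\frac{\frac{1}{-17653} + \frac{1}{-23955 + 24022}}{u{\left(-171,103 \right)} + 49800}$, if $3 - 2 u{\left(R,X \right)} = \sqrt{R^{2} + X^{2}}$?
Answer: $\frac{3503236716}{11733738850175009} + \frac{175860 \sqrt{1594}}{11733738850175009} \approx 2.9916 \cdot 10^{-7}$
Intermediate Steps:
$u{\left(R,X \right)} = \frac{3}{2} - \frac{\sqrt{R^{2} + X^{2}}}{2}$
$\frac{\frac{1}{-17653} + \frac{1}{-23955 + 24022}}{u{\left(-171,103 \right)} + 49800} = \frac{\frac{1}{-17653} + \frac{1}{-23955 + 24022}}{\left(\frac{3}{2} - \frac{\sqrt{\left(-171\right)^{2} + 103^{2}}}{2}\right) + 49800} = \frac{- \frac{1}{17653} + \frac{1}{67}}{\left(\frac{3}{2} - \frac{\sqrt{29241 + 10609}}{2}\right) + 49800} = \frac{- \frac{1}{17653} + \frac{1}{67}}{\left(\frac{3}{2} - \frac{\sqrt{39850}}{2}\right) + 49800} = \frac{17586}{1182751 \left(\left(\frac{3}{2} - \frac{5 \sqrt{1594}}{2}\right) + 49800\right)} = \frac{17586}{1182751 \left(\frac{99603}{2} - \frac{5 \sqrt{1594}}{2}\right)}$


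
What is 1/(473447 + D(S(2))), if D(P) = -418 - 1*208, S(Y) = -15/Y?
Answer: 1/472821 ≈ 2.1150e-6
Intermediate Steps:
D(P) = -626 (D(P) = -418 - 208 = -626)
1/(473447 + D(S(2))) = 1/(473447 - 626) = 1/472821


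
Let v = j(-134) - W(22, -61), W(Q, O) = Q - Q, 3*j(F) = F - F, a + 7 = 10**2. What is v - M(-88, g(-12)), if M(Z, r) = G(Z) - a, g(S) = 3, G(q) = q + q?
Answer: 269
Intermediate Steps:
a = 93 (a = -7 + 10**2 = -7 + 100 = 93)
G(q) = 2*q
j(F) = 0 (j(F) = (F - F)/3 = (1/3)*0 = 0)
W(Q, O) = 0
M(Z, r) = -93 + 2*Z (M(Z, r) = 2*Z - 1*93 = 2*Z - 93 = -93 + 2*Z)
v = 0 (v = 0 - 1*0 = 0 + 0 = 0)
v - M(-88, g(-12)) = 0 - (-93 + 2*(-88)) = 0 - (-93 - 176) = 0 - 1*(-269) = 0 + 269 = 269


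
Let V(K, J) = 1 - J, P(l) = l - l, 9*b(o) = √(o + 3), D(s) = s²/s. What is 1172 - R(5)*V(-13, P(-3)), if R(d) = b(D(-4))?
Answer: 1172 - I/9 ≈ 1172.0 - 0.11111*I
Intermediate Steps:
D(s) = s
b(o) = √(3 + o)/9 (b(o) = √(o + 3)/9 = √(3 + o)/9)
P(l) = 0
R(d) = I/9 (R(d) = √(3 - 4)/9 = √(-1)/9 = I/9)
1172 - R(5)*V(-13, P(-3)) = 1172 - I/9*(1 - 1*0) = 1172 - I/9*(1 + 0) = 1172 - I/9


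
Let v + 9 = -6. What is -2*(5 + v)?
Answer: 20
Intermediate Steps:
v = -15 (v = -9 - 6 = -15)
-2*(5 + v) = -2*(5 - 15) = -2*(-10) = 20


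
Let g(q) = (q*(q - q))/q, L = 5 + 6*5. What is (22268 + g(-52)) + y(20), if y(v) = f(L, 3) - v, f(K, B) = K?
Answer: 22283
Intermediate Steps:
L = 35 (L = 5 + 30 = 35)
g(q) = 0 (g(q) = (q*0)/q = 0/q = 0)
y(v) = 35 - v
(22268 + g(-52)) + y(20) = (22268 + 0) + (35 - 1*20) = 22268 + (35 - 20) = 22268 + 15 = 22283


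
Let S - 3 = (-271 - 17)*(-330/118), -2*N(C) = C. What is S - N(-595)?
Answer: 60289/118 ≈ 510.92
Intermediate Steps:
N(C) = -C/2
S = 47697/59 (S = 3 + (-271 - 17)*(-330/118) = 3 - (-95040)/118 = 3 - 288*(-165/59) = 3 + 47520/59 = 47697/59 ≈ 808.42)
S - N(-595) = 47697/59 - (-1)*(-595)/2 = 47697/59 - 1*595/2 = 47697/59 - 595/2 = 60289/118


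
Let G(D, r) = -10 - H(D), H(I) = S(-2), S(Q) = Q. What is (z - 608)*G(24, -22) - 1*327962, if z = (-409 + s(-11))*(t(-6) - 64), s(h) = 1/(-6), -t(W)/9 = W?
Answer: -1067494/3 ≈ -3.5583e+5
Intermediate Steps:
t(W) = -9*W
s(h) = -⅙
H(I) = -2
G(D, r) = -8 (G(D, r) = -10 - 1*(-2) = -10 + 2 = -8)
z = 12275/3 (z = (-409 - ⅙)*(-9*(-6) - 64) = -2455*(54 - 64)/6 = -2455/6*(-10) = 12275/3 ≈ 4091.7)
(z - 608)*G(24, -22) - 1*327962 = (12275/3 - 608)*(-8) - 1*327962 = (10451/3)*(-8) - 327962 = -83608/3 - 327962 = -1067494/3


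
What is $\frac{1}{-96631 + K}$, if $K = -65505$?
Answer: $- \frac{1}{162136} \approx -6.1677 \cdot 10^{-6}$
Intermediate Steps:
$\frac{1}{-96631 + K} = \frac{1}{-96631 - 65505} = \frac{1}{-162136} = - \frac{1}{162136}$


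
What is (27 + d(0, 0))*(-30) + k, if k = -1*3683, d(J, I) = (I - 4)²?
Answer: -4973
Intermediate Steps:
d(J, I) = (-4 + I)²
k = -3683
(27 + d(0, 0))*(-30) + k = (27 + (-4 + 0)²)*(-30) - 3683 = (27 + (-4)²)*(-30) - 3683 = (27 + 16)*(-30) - 3683 = 43*(-30) - 3683 = -1290 - 3683 = -4973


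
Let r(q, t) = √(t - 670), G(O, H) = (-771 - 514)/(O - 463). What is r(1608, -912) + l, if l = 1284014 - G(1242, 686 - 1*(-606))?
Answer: 1000248191/779 + I*√1582 ≈ 1.284e+6 + 39.774*I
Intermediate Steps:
G(O, H) = -1285/(-463 + O)
r(q, t) = √(-670 + t)
l = 1000248191/779 (l = 1284014 - (-1285)/(-463 + 1242) = 1284014 - (-1285)/779 = 1284014 - 1*(-1285/779) = 1284014 + 1285/779 = 1000248191/779 ≈ 1.2840e+6)
r(1608, -912) + l = √(-670 - 912) + 1000248191/779 = √(-1582) + 1000248191/779 = I*√1582 + 1000248191/779 = 1000248191/779 + I*√1582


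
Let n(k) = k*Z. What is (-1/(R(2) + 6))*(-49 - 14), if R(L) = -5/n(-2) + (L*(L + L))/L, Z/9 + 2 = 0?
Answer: 2268/355 ≈ 6.3887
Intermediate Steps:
Z = -18 (Z = -18 + 9*0 = -18 + 0 = -18)
n(k) = -18*k (n(k) = k*(-18) = -18*k)
R(L) = -5/36 + 2*L (R(L) = -5/((-18*(-2))) + (L*(L + L))/L = -5/36 + (L*(2*L))/L = -5*1/36 + (2*L²)/L = -5/36 + 2*L)
(-1/(R(2) + 6))*(-49 - 14) = (-1/((-5/36 + 2*2) + 6))*(-49 - 14) = -1/((-5/36 + 4) + 6)*(-63) = -1/(139/36 + 6)*(-63) = -1/355/36*(-63) = -1*36/355*(-63) = -36/355*(-63) = 2268/355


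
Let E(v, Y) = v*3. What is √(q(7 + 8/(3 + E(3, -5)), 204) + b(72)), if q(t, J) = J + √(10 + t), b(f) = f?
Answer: √(2484 + 3*√159)/3 ≈ 16.739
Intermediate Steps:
E(v, Y) = 3*v
√(q(7 + 8/(3 + E(3, -5)), 204) + b(72)) = √((204 + √(10 + (7 + 8/(3 + 3*3)))) + 72) = √((204 + √(10 + (7 + 8/(3 + 9)))) + 72) = √((204 + √(10 + (7 + 8/12))) + 72) = √((204 + √(10 + (7 + (1/12)*8))) + 72) = √((204 + √(10 + (7 + ⅔))) + 72) = √((204 + √(10 + 23/3)) + 72) = √((204 + √(53/3)) + 72) = √((204 + √159/3) + 72) = √(276 + √159/3)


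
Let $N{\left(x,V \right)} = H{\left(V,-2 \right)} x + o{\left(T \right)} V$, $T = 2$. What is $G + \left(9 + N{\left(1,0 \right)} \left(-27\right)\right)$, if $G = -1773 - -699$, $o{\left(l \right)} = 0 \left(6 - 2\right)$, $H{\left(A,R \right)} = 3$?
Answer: $-1146$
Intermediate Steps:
$o{\left(l \right)} = 0$ ($o{\left(l \right)} = 0 \cdot 4 = 0$)
$G = -1074$ ($G = -1773 + 699 = -1074$)
$N{\left(x,V \right)} = 3 x$ ($N{\left(x,V \right)} = 3 x + 0 V = 3 x + 0 = 3 x$)
$G + \left(9 + N{\left(1,0 \right)} \left(-27\right)\right) = -1074 + \left(9 + 3 \cdot 1 \left(-27\right)\right) = -1074 + \left(9 + 3 \left(-27\right)\right) = -1074 + \left(9 - 81\right) = -1074 - 72 = -1146$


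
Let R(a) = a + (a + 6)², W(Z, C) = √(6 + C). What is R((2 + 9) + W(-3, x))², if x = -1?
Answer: 99150 + 21350*√5 ≈ 1.4689e+5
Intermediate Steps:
R(a) = a + (6 + a)²
R((2 + 9) + W(-3, x))² = (((2 + 9) + √(6 - 1)) + (6 + ((2 + 9) + √(6 - 1)))²)² = ((11 + √5) + (6 + (11 + √5))²)² = ((11 + √5) + (17 + √5)²)² = (11 + √5 + (17 + √5)²)²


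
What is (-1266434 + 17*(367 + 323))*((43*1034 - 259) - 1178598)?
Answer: 1423329944080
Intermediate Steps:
(-1266434 + 17*(367 + 323))*((43*1034 - 259) - 1178598) = (-1266434 + 17*690)*((44462 - 259) - 1178598) = (-1266434 + 11730)*(44203 - 1178598) = -1254704*(-1134395) = 1423329944080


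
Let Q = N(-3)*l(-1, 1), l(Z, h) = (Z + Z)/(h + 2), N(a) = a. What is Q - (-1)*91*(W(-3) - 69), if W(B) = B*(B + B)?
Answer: -4639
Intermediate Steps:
W(B) = 2*B² (W(B) = B*(2*B) = 2*B²)
l(Z, h) = 2*Z/(2 + h) (l(Z, h) = (2*Z)/(2 + h) = 2*Z/(2 + h))
Q = 2 (Q = -6*(-1)/(2 + 1) = -6*(-1)/3 = -3*(-⅔) = 2)
Q - (-1)*91*(W(-3) - 69) = 2 - (-1)*91*(2*(-3)² - 69) = 2 - (-1)*91*(2*9 - 69) = 2 - (-1)*91*(18 - 69) = 2 - (-1)*91*(-51) = 2 - (-1)*(-4641) = 2 - 1*4641 = 2 - 4641 = -4639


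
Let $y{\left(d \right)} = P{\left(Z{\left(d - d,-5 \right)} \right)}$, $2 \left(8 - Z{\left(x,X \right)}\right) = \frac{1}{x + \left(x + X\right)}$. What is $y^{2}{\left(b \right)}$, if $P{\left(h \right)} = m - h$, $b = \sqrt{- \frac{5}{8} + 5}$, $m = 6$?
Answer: $\frac{441}{100} \approx 4.41$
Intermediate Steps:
$Z{\left(x,X \right)} = 8 - \frac{1}{2 \left(X + 2 x\right)}$ ($Z{\left(x,X \right)} = 8 - \frac{1}{2 \left(x + \left(x + X\right)\right)} = 8 - \frac{1}{2 \left(x + \left(X + x\right)\right)} = 8 - \frac{1}{2 \left(X + 2 x\right)}$)
$b = \frac{\sqrt{70}}{4}$ ($b = \sqrt{\left(-5\right) \frac{1}{8} + 5} = \sqrt{- \frac{5}{8} + 5} = \sqrt{\frac{35}{8}} = \frac{\sqrt{70}}{4} \approx 2.0917$)
$P{\left(h \right)} = 6 - h$
$y{\left(d \right)} = - \frac{21}{10}$ ($y{\left(d \right)} = 6 - \frac{-1 + 16 \left(-5\right) + 32 \left(d - d\right)}{2 \left(-5 + 2 \left(d - d\right)\right)} = 6 - \frac{-1 - 80 + 32 \cdot 0}{2 \left(-5 + 2 \cdot 0\right)} = 6 - \frac{-1 - 80 + 0}{2 \left(-5 + 0\right)} = 6 - \frac{1}{2} \frac{1}{-5} \left(-81\right) = 6 - \frac{1}{2} \left(- \frac{1}{5}\right) \left(-81\right) = 6 - \frac{81}{10} = - \frac{21}{10}$)
$y^{2}{\left(b \right)} = \left(- \frac{21}{10}\right)^{2} = \frac{441}{100}$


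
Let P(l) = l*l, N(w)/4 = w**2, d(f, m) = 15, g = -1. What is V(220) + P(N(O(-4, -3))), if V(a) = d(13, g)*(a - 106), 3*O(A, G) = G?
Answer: 1726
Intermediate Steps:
O(A, G) = G/3
V(a) = -1590 + 15*a (V(a) = 15*(a - 106) = 15*(-106 + a) = -1590 + 15*a)
N(w) = 4*w**2
P(l) = l**2
V(220) + P(N(O(-4, -3))) = (-1590 + 15*220) + (4*((1/3)*(-3))**2)**2 = (-1590 + 3300) + (4*(-1)**2)**2 = 1710 + (4*1)**2 = 1710 + 4**2 = 1710 + 16 = 1726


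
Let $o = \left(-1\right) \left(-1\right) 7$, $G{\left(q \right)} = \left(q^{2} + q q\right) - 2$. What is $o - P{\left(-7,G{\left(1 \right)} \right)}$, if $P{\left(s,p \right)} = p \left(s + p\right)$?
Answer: $7$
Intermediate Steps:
$G{\left(q \right)} = -2 + 2 q^{2}$ ($G{\left(q \right)} = \left(q^{2} + q^{2}\right) - 2 = 2 q^{2} - 2 = -2 + 2 q^{2}$)
$P{\left(s,p \right)} = p \left(p + s\right)$
$o = 7$ ($o = 1 \cdot 7 = 7$)
$o - P{\left(-7,G{\left(1 \right)} \right)} = 7 - \left(-2 + 2 \cdot 1^{2}\right) \left(\left(-2 + 2 \cdot 1^{2}\right) - 7\right) = 7 - \left(-2 + 2 \cdot 1\right) \left(\left(-2 + 2 \cdot 1\right) - 7\right) = 7 - \left(-2 + 2\right) \left(\left(-2 + 2\right) - 7\right) = 7 - 0 \left(0 - 7\right) = 7 - 0 \left(-7\right) = 7 - 0 = 7 + 0 = 7$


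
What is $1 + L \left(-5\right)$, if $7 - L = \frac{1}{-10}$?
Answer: $- \frac{69}{2} \approx -34.5$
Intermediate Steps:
$L = \frac{71}{10}$ ($L = 7 - \frac{1}{-10} = 7 - - \frac{1}{10} = 7 + \frac{1}{10} = \frac{71}{10} \approx 7.1$)
$1 + L \left(-5\right) = 1 + \frac{71}{10} \left(-5\right) = 1 - \frac{71}{2} = - \frac{69}{2}$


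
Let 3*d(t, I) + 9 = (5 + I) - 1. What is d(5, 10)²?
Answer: 25/9 ≈ 2.7778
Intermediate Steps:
d(t, I) = -5/3 + I/3 (d(t, I) = -3 + ((5 + I) - 1)/3 = -3 + (4 + I)/3 = -3 + (4/3 + I/3) = -5/3 + I/3)
d(5, 10)² = (-5/3 + (⅓)*10)² = (-5/3 + 10/3)² = (5/3)² = 25/9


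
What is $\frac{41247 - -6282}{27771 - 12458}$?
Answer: $\frac{47529}{15313} \approx 3.1038$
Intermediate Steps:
$\frac{41247 - -6282}{27771 - 12458} = \frac{41247 + 6282}{15313} = 47529 \cdot \frac{1}{15313} = \frac{47529}{15313}$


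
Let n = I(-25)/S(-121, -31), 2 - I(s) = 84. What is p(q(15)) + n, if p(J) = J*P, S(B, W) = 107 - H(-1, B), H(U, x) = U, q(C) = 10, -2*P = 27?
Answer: -7331/54 ≈ -135.76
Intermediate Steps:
P = -27/2 (P = -½*27 = -27/2 ≈ -13.500)
I(s) = -82 (I(s) = 2 - 1*84 = 2 - 84 = -82)
S(B, W) = 108 (S(B, W) = 107 - 1*(-1) = 107 + 1 = 108)
p(J) = -27*J/2 (p(J) = J*(-27/2) = -27*J/2)
n = -41/54 (n = -82/108 = -82*1/108 = -41/54 ≈ -0.75926)
p(q(15)) + n = -27/2*10 - 41/54 = -135 - 41/54 = -7331/54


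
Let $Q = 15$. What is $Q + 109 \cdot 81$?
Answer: $8844$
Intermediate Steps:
$Q + 109 \cdot 81 = 15 + 109 \cdot 81 = 15 + 8829 = 8844$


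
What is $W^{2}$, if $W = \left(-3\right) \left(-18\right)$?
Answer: $2916$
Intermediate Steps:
$W = 54$
$W^{2} = 54^{2} = 2916$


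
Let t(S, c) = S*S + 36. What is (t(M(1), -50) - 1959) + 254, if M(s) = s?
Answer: -1668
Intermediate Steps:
t(S, c) = 36 + S² (t(S, c) = S² + 36 = 36 + S²)
(t(M(1), -50) - 1959) + 254 = ((36 + 1²) - 1959) + 254 = ((36 + 1) - 1959) + 254 = (37 - 1959) + 254 = -1922 + 254 = -1668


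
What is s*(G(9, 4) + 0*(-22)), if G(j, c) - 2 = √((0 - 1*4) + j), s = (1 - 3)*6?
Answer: -24 - 12*√5 ≈ -50.833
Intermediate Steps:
s = -12 (s = -2*6 = -12)
G(j, c) = 2 + √(-4 + j) (G(j, c) = 2 + √((0 - 1*4) + j) = 2 + √((0 - 4) + j) = 2 + √(-4 + j))
s*(G(9, 4) + 0*(-22)) = -12*((2 + √(-4 + 9)) + 0*(-22)) = -12*((2 + √5) + 0) = -12*(2 + √5) = -24 - 12*√5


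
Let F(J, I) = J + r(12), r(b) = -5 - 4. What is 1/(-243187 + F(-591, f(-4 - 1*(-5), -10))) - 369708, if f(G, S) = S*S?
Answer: -90130004197/243787 ≈ -3.6971e+5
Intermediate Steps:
r(b) = -9
f(G, S) = S**2
F(J, I) = -9 + J (F(J, I) = J - 9 = -9 + J)
1/(-243187 + F(-591, f(-4 - 1*(-5), -10))) - 369708 = 1/(-243187 + (-9 - 591)) - 369708 = 1/(-243187 - 600) - 369708 = 1/(-243787) - 369708 = -1/243787 - 369708 = -90130004197/243787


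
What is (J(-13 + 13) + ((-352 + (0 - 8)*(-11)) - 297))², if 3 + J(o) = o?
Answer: 318096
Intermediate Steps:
J(o) = -3 + o
(J(-13 + 13) + ((-352 + (0 - 8)*(-11)) - 297))² = ((-3 + (-13 + 13)) + ((-352 + (0 - 8)*(-11)) - 297))² = ((-3 + 0) + ((-352 - 8*(-11)) - 297))² = (-3 + ((-352 + 88) - 297))² = (-3 + (-264 - 297))² = (-3 - 561)² = (-564)² = 318096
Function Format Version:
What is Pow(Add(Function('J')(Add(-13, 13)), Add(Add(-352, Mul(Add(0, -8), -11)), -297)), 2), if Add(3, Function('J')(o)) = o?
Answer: 318096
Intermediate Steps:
Function('J')(o) = Add(-3, o)
Pow(Add(Function('J')(Add(-13, 13)), Add(Add(-352, Mul(Add(0, -8), -11)), -297)), 2) = Pow(Add(Add(-3, Add(-13, 13)), Add(Add(-352, Mul(Add(0, -8), -11)), -297)), 2) = Pow(Add(Add(-3, 0), Add(Add(-352, Mul(-8, -11)), -297)), 2) = Pow(Add(-3, Add(Add(-352, 88), -297)), 2) = Pow(Add(-3, Add(-264, -297)), 2) = Pow(Add(-3, -561), 2) = Pow(-564, 2) = 318096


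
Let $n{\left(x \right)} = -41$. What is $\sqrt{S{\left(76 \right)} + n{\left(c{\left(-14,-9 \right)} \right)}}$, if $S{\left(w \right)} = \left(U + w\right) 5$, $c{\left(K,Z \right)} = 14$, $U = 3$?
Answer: $\sqrt{354} \approx 18.815$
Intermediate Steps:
$S{\left(w \right)} = 15 + 5 w$ ($S{\left(w \right)} = \left(3 + w\right) 5 = 15 + 5 w$)
$\sqrt{S{\left(76 \right)} + n{\left(c{\left(-14,-9 \right)} \right)}} = \sqrt{\left(15 + 5 \cdot 76\right) - 41} = \sqrt{\left(15 + 380\right) - 41} = \sqrt{395 - 41} = \sqrt{354}$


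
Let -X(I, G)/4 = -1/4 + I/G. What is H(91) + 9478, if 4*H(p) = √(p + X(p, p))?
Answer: 9478 + √22/2 ≈ 9480.3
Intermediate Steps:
X(I, G) = 1 - 4*I/G (X(I, G) = -4*(-1/4 + I/G) = -4*(-1*¼ + I/G) = -4*(-¼ + I/G) = 1 - 4*I/G)
H(p) = √(-3 + p)/4 (H(p) = √(p + (p - 4*p)/p)/4 = √(p + (-3*p)/p)/4 = √(p - 3)/4 = √(-3 + p)/4)
H(91) + 9478 = √(-3 + 91)/4 + 9478 = √88/4 + 9478 = (2*√22)/4 + 9478 = √22/2 + 9478 = 9478 + √22/2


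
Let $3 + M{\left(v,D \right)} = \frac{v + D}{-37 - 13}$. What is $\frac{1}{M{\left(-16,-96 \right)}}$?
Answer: $- \frac{25}{19} \approx -1.3158$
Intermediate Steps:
$M{\left(v,D \right)} = -3 - \frac{D}{50} - \frac{v}{50}$ ($M{\left(v,D \right)} = -3 + \frac{v + D}{-37 - 13} = -3 + \frac{D + v}{-50} = -3 + \left(D + v\right) \left(- \frac{1}{50}\right) = -3 - \left(\frac{D}{50} + \frac{v}{50}\right) = -3 - \frac{D}{50} - \frac{v}{50}$)
$\frac{1}{M{\left(-16,-96 \right)}} = \frac{1}{-3 - - \frac{48}{25} - - \frac{8}{25}} = \frac{1}{-3 + \frac{48}{25} + \frac{8}{25}} = \frac{1}{- \frac{19}{25}} = - \frac{25}{19}$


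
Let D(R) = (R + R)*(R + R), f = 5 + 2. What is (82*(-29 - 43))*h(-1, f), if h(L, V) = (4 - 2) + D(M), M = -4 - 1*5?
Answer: -1924704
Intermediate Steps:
f = 7
M = -9 (M = -4 - 5 = -9)
D(R) = 4*R² (D(R) = (2*R)*(2*R) = 4*R²)
h(L, V) = 326 (h(L, V) = (4 - 2) + 4*(-9)² = 2 + 4*81 = 2 + 324 = 326)
(82*(-29 - 43))*h(-1, f) = (82*(-29 - 43))*326 = (82*(-72))*326 = -5904*326 = -1924704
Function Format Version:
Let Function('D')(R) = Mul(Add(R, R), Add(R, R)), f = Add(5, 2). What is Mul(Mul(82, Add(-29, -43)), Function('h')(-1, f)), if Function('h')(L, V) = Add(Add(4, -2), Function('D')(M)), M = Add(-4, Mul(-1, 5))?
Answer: -1924704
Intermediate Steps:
f = 7
M = -9 (M = Add(-4, -5) = -9)
Function('D')(R) = Mul(4, Pow(R, 2)) (Function('D')(R) = Mul(Mul(2, R), Mul(2, R)) = Mul(4, Pow(R, 2)))
Function('h')(L, V) = 326 (Function('h')(L, V) = Add(Add(4, -2), Mul(4, Pow(-9, 2))) = Add(2, Mul(4, 81)) = Add(2, 324) = 326)
Mul(Mul(82, Add(-29, -43)), Function('h')(-1, f)) = Mul(Mul(82, Add(-29, -43)), 326) = Mul(Mul(82, -72), 326) = Mul(-5904, 326) = -1924704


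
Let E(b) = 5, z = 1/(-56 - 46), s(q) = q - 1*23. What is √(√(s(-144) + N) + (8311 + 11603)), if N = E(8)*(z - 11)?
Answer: √(207185256 + 102*I*√2310198)/102 ≈ 141.12 + 0.052798*I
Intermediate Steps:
s(q) = -23 + q (s(q) = q - 23 = -23 + q)
z = -1/102 (z = 1/(-102) = -1/102 ≈ -0.0098039)
N = -5615/102 (N = 5*(-1/102 - 11) = 5*(-1123/102) = -5615/102 ≈ -55.049)
√(√(s(-144) + N) + (8311 + 11603)) = √(√((-23 - 144) - 5615/102) + (8311 + 11603)) = √(√(-167 - 5615/102) + 19914) = √(√(-22649/102) + 19914) = √(I*√2310198/102 + 19914) = √(19914 + I*√2310198/102)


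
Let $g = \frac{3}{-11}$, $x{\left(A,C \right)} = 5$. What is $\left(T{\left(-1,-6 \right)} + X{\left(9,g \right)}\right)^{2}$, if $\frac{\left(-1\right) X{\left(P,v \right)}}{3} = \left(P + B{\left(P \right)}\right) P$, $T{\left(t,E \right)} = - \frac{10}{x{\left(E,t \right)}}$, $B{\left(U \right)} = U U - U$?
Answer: $4791721$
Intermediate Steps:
$B{\left(U \right)} = U^{2} - U$
$T{\left(t,E \right)} = -2$ ($T{\left(t,E \right)} = - \frac{10}{5} = \left(-10\right) \frac{1}{5} = -2$)
$g = - \frac{3}{11}$ ($g = 3 \left(- \frac{1}{11}\right) = - \frac{3}{11} \approx -0.27273$)
$X{\left(P,v \right)} = - 3 P \left(P + P \left(-1 + P\right)\right)$ ($X{\left(P,v \right)} = - 3 \left(P + P \left(-1 + P\right)\right) P = - 3 P \left(P + P \left(-1 + P\right)\right)$)
$\left(T{\left(-1,-6 \right)} + X{\left(9,g \right)}\right)^{2} = \left(-2 - 3 \cdot 9^{3}\right)^{2} = \left(-2 - 2187\right)^{2} = \left(-2189\right)^{2} = 4791721$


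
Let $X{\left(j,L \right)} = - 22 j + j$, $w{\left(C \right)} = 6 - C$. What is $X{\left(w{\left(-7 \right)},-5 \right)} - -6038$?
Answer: $5765$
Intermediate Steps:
$X{\left(j,L \right)} = - 21 j$
$X{\left(w{\left(-7 \right)},-5 \right)} - -6038 = - 21 \left(6 - -7\right) - -6038 = - 21 \left(6 + 7\right) + 6038 = \left(-21\right) 13 + 6038 = -273 + 6038 = 5765$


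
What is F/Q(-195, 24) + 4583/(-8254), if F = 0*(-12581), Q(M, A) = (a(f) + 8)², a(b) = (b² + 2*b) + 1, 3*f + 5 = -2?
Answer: -4583/8254 ≈ -0.55525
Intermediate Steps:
f = -7/3 (f = -5/3 + (⅓)*(-2) = -5/3 - ⅔ = -7/3 ≈ -2.3333)
a(b) = 1 + b² + 2*b
Q(M, A) = 7744/81 (Q(M, A) = ((1 + (-7/3)² + 2*(-7/3)) + 8)² = ((1 + 49/9 - 14/3) + 8)² = (16/9 + 8)² = (88/9)² = 7744/81)
F = 0
F/Q(-195, 24) + 4583/(-8254) = 0/(7744/81) + 4583/(-8254) = 0*(81/7744) + 4583*(-1/8254) = 0 - 4583/8254 = -4583/8254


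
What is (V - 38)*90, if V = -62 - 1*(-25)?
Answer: -6750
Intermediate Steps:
V = -37 (V = -62 + 25 = -37)
(V - 38)*90 = (-37 - 38)*90 = -75*90 = -6750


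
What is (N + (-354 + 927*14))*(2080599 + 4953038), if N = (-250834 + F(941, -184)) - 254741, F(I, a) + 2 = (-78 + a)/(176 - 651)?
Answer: -1646943075716081/475 ≈ -3.4672e+12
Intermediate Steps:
F(I, a) = -872/475 - a/475 (F(I, a) = -2 + (-78 + a)/(176 - 651) = -2 + (-78 + a)/(-475) = -2 + (-78 + a)*(-1/475) = -2 + (78/475 - a/475) = -872/475 - a/475)
N = -240148813/475 (N = (-250834 + (-872/475 - 1/475*(-184))) - 254741 = (-250834 + (-872/475 + 184/475)) - 254741 = (-250834 - 688/475) - 254741 = -119146838/475 - 254741 = -240148813/475 ≈ -5.0558e+5)
(N + (-354 + 927*14))*(2080599 + 4953038) = (-240148813/475 + (-354 + 927*14))*(2080599 + 4953038) = (-240148813/475 + (-354 + 12978))*7033637 = (-240148813/475 + 12624)*7033637 = -234152413/475*7033637 = -1646943075716081/475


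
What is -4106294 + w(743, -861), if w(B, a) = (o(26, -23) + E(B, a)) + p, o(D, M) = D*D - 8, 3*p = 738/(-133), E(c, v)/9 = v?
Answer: -547079121/133 ≈ -4.1134e+6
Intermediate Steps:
E(c, v) = 9*v
p = -246/133 (p = (738/(-133))/3 = (738*(-1/133))/3 = (⅓)*(-738/133) = -246/133 ≈ -1.8496)
o(D, M) = -8 + D² (o(D, M) = D² - 8 = -8 + D²)
w(B, a) = 88598/133 + 9*a (w(B, a) = ((-8 + 26²) + 9*a) - 246/133 = ((-8 + 676) + 9*a) - 246/133 = (668 + 9*a) - 246/133 = 88598/133 + 9*a)
-4106294 + w(743, -861) = -4106294 + (88598/133 + 9*(-861)) = -4106294 + (88598/133 - 7749) = -4106294 - 942019/133 = -547079121/133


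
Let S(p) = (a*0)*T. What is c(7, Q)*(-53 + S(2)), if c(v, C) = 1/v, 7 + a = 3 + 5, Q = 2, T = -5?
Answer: -53/7 ≈ -7.5714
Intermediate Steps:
a = 1 (a = -7 + (3 + 5) = -7 + 8 = 1)
S(p) = 0 (S(p) = (1*0)*(-5) = 0*(-5) = 0)
c(7, Q)*(-53 + S(2)) = (-53 + 0)/7 = (1/7)*(-53) = -53/7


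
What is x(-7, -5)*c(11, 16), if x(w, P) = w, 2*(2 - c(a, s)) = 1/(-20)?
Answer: -567/40 ≈ -14.175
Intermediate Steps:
c(a, s) = 81/40 (c(a, s) = 2 - ½/(-20) = 2 - ½*(-1/20) = 2 + 1/40 = 81/40)
x(-7, -5)*c(11, 16) = -7*81/40 = -567/40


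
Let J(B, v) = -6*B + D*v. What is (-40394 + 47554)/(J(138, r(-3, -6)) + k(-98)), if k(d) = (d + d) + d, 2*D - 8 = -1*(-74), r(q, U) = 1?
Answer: -7160/1081 ≈ -6.6235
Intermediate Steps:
D = 41 (D = 4 + (-1*(-74))/2 = 4 + (½)*74 = 4 + 37 = 41)
J(B, v) = -6*B + 41*v
k(d) = 3*d (k(d) = 2*d + d = 3*d)
(-40394 + 47554)/(J(138, r(-3, -6)) + k(-98)) = (-40394 + 47554)/((-6*138 + 41*1) + 3*(-98)) = 7160/((-828 + 41) - 294) = 7160/(-787 - 294) = 7160/(-1081) = 7160*(-1/1081) = -7160/1081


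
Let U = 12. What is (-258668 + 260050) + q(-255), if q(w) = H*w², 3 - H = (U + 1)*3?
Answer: -2339518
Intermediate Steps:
H = -36 (H = 3 - (12 + 1)*3 = 3 - 13*3 = 3 - 1*39 = 3 - 39 = -36)
q(w) = -36*w²
(-258668 + 260050) + q(-255) = (-258668 + 260050) - 36*(-255)² = 1382 - 36*65025 = 1382 - 2340900 = -2339518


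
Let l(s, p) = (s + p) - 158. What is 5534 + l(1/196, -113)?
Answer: 1031549/196 ≈ 5263.0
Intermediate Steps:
l(s, p) = -158 + p + s (l(s, p) = (p + s) - 158 = -158 + p + s)
5534 + l(1/196, -113) = 5534 + (-158 - 113 + 1/196) = 5534 - 53115/196 = 1031549/196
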